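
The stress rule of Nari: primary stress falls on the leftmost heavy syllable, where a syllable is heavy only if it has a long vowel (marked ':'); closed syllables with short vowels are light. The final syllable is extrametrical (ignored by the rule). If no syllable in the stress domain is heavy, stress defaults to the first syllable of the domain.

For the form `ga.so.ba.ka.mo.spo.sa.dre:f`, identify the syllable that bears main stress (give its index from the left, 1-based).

The final syllable (8, dre:f) is extrametrical; the stress domain is syllables 1–7.
Weights: 1 ga L, 2 so L, 3 ba L, 4 ka L, 5 mo L, 6 spo L, 7 sa L.
No heavy syllable in the domain; default to the first syllable of the domain = syllable 1.
Primary stress: syllable 1 → ˈga.so.ba.ka.mo.spo.sa.dre:f.

1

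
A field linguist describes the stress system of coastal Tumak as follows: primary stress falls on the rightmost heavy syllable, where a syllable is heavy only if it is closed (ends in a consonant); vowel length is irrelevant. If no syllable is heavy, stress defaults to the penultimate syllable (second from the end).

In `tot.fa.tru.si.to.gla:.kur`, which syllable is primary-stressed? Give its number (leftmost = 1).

7

Weights: 1 tot H, 2 fa L, 3 tru L, 4 si L, 5 to L, 6 gla: L, 7 kur H.
Heavy syllables in the domain: 1, 7. The rightmost is syllable 7 (kur).
Primary stress: syllable 7 → tot.fa.tru.si.to.gla:.ˈkur.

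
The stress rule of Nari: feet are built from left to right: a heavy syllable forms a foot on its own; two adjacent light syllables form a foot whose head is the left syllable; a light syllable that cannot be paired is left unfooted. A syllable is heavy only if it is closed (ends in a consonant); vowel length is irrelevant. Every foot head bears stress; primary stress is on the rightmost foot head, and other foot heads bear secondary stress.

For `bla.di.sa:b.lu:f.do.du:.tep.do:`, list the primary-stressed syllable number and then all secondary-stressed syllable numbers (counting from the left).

primary 7, secondary 1, 3, 4, 5

Weights: 1 bla L, 2 di L, 3 sa:b H, 4 lu:f H, 5 do L, 6 du: L, 7 tep H, 8 do: L.
Parse left to right (heavy = foot alone; LL = one foot; stranded L unfooted): (ˈbla.di) (ˈsa:b) (ˈlu:f) (ˈdo.du:) (ˈtep) do:.
Foot heads: 1, 3, 4, 5, 7.
Primary stress on the rightmost head = syllable 7.
Secondary stress on 1, 3, 4, 5: ˌbla.di.ˌsa:b.ˌlu:f.ˌdo.du:.ˈtep.do:.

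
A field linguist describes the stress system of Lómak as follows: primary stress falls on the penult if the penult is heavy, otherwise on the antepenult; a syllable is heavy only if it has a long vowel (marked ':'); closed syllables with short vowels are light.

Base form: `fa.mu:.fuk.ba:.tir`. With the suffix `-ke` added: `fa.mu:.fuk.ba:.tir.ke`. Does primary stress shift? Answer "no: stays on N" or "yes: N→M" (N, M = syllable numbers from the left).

Base `fa.mu:.fuk.ba:.tir` (5 syllables):
  Weights: 3 fuk L, 4 ba: H, 5 tir L.
  The penult (syllable 4, ba:) is heavy, so it takes stress.
  → primary stress on syllable 4.
Suffixed `fa.mu:.fuk.ba:.tir.ke` (6 syllables):
  Weights: 4 ba: H, 5 tir L, 6 ke L.
  The penult (syllable 5, tir) is light, so stress falls on the antepenult (syllable 4, ba:).
  → primary stress on syllable 4.

no: stays on 4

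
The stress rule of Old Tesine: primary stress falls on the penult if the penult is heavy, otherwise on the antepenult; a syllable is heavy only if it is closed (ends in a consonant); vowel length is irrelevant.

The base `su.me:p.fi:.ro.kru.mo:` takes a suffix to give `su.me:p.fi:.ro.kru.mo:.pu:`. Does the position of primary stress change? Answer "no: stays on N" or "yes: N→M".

Base `su.me:p.fi:.ro.kru.mo:` (6 syllables):
  Weights: 4 ro L, 5 kru L, 6 mo: L.
  The penult (syllable 5, kru) is light, so stress falls on the antepenult (syllable 4, ro).
  → primary stress on syllable 4.
Suffixed `su.me:p.fi:.ro.kru.mo:.pu:` (7 syllables):
  Weights: 5 kru L, 6 mo: L, 7 pu: L.
  The penult (syllable 6, mo:) is light, so stress falls on the antepenult (syllable 5, kru).
  → primary stress on syllable 5.

yes: 4→5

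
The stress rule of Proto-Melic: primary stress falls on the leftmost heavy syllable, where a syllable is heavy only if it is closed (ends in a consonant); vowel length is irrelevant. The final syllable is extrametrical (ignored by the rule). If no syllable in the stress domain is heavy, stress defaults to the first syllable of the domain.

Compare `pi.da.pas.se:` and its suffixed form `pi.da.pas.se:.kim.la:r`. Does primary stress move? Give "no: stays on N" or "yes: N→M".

Base `pi.da.pas.se:` (4 syllables):
  The final syllable (4, se:) is extrametrical; the stress domain is syllables 1–3.
  Weights: 1 pi L, 2 da L, 3 pas H.
  Heavy syllables in the domain: 3. The leftmost is syllable 3 (pas).
  → primary stress on syllable 3.
Suffixed `pi.da.pas.se:.kim.la:r` (6 syllables):
  The final syllable (6, la:r) is extrametrical; the stress domain is syllables 1–5.
  Weights: 1 pi L, 2 da L, 3 pas H, 4 se: L, 5 kim H.
  Heavy syllables in the domain: 3, 5. The leftmost is syllable 3 (pas).
  → primary stress on syllable 3.

no: stays on 3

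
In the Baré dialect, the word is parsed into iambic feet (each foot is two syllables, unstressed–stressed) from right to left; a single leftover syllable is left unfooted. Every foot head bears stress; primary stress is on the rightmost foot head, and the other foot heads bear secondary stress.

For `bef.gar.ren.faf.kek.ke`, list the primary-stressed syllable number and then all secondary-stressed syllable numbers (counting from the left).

primary 6, secondary 2, 4

Parse right to left into iambic (σˈσ) feet: (bef.ˈgar) (ren.ˈfaf) (kek.ˈke).
Foot heads (stressed positions): 2, 4, 6.
End Rule Rightmost: primary stress on the rightmost head = syllable 6.
Secondary stress on 2, 4: bef.ˌgar.ren.ˌfaf.kek.ˈke.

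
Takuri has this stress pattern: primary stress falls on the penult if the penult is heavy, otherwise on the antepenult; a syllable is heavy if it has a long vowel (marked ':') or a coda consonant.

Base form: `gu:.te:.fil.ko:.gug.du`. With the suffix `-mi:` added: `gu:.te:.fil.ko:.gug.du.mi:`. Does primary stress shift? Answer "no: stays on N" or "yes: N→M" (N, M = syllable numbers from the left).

no: stays on 5

Base `gu:.te:.fil.ko:.gug.du` (6 syllables):
  Weights: 4 ko: H, 5 gug H, 6 du L.
  The penult (syllable 5, gug) is heavy, so it takes stress.
  → primary stress on syllable 5.
Suffixed `gu:.te:.fil.ko:.gug.du.mi:` (7 syllables):
  Weights: 5 gug H, 6 du L, 7 mi: H.
  The penult (syllable 6, du) is light, so stress falls on the antepenult (syllable 5, gug).
  → primary stress on syllable 5.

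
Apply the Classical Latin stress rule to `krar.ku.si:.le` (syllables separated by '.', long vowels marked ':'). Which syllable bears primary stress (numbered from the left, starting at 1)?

3

Classical Latin: stress the penult if heavy (long vowel or closed), else the antepenult.
Weights: 2 ku L, 3 si: H, 4 le L.
The penult (syllable 3, si:) is heavy, so it takes stress.
Stress on syllable 3: krar.ku.ˈsi:.le.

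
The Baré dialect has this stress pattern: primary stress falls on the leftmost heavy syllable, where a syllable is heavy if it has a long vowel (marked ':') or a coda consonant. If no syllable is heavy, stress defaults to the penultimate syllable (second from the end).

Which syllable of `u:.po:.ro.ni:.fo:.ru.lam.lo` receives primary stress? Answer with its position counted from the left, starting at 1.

1

Weights: 1 u: H, 2 po: H, 3 ro L, 4 ni: H, 5 fo: H, 6 ru L, 7 lam H, 8 lo L.
Heavy syllables in the domain: 1, 2, 4, 5, 7. The leftmost is syllable 1 (u:).
Primary stress: syllable 1 → ˈu:.po:.ro.ni:.fo:.ru.lam.lo.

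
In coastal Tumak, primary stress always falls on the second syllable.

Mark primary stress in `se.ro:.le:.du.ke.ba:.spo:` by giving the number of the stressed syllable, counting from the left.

The word has 7 syllables; the second syllable is syllable 2 (ro:).
Primary stress: syllable 2 → se.ˈro:.le:.du.ke.ba:.spo:.

2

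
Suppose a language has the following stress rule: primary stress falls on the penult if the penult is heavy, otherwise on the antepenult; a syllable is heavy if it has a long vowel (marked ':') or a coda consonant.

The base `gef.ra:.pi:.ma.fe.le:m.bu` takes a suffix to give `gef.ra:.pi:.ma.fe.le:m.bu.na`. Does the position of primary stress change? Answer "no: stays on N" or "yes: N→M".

Base `gef.ra:.pi:.ma.fe.le:m.bu` (7 syllables):
  Weights: 5 fe L, 6 le:m H, 7 bu L.
  The penult (syllable 6, le:m) is heavy, so it takes stress.
  → primary stress on syllable 6.
Suffixed `gef.ra:.pi:.ma.fe.le:m.bu.na` (8 syllables):
  Weights: 6 le:m H, 7 bu L, 8 na L.
  The penult (syllable 7, bu) is light, so stress falls on the antepenult (syllable 6, le:m).
  → primary stress on syllable 6.

no: stays on 6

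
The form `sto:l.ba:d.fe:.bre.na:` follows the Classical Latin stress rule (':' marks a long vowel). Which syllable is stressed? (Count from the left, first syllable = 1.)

Classical Latin: stress the penult if heavy (long vowel or closed), else the antepenult.
Weights: 3 fe: H, 4 bre L, 5 na: H.
The penult (syllable 4, bre) is light, so stress falls on the antepenult (syllable 3, fe:).
Stress on syllable 3: sto:l.ba:d.ˈfe:.bre.na:.

3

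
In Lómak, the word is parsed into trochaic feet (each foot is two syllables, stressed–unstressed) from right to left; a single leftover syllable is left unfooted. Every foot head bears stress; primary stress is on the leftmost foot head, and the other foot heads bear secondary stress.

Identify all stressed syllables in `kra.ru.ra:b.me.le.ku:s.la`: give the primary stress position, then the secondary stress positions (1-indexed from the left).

primary 2, secondary 4, 6

Parse right to left into trochaic (ˈσσ) feet: kra (ˈru.ra:b) (ˈme.le) (ˈku:s.la). Syllable 1 is left unfooted.
Foot heads (stressed positions): 2, 4, 6.
End Rule Leftmost: primary stress on the leftmost head = syllable 2.
Secondary stress on 4, 6: kra.ˈru.ra:b.ˌme.le.ˌku:s.la.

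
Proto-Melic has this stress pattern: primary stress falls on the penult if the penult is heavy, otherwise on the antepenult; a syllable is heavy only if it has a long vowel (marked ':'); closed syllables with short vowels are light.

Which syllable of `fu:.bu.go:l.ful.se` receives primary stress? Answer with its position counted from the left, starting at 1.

3

Weights: 3 go:l H, 4 ful L, 5 se L.
The penult (syllable 4, ful) is light, so stress falls on the antepenult (syllable 3, go:l).
Primary stress: syllable 3 → fu:.bu.ˈgo:l.ful.se.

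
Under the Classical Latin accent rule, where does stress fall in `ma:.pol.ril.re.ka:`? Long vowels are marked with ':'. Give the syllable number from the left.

3

Classical Latin: stress the penult if heavy (long vowel or closed), else the antepenult.
Weights: 3 ril H, 4 re L, 5 ka: H.
The penult (syllable 4, re) is light, so stress falls on the antepenult (syllable 3, ril).
Stress on syllable 3: ma:.pol.ˈril.re.ka:.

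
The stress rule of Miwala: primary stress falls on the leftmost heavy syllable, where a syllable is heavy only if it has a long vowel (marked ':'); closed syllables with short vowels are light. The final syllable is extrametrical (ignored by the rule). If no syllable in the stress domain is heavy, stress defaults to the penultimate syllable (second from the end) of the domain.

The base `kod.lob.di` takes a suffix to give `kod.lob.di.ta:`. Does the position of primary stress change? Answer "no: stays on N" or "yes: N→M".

Base `kod.lob.di` (3 syllables):
  The final syllable (3, di) is extrametrical; the stress domain is syllables 1–2.
  Weights: 1 kod L, 2 lob L.
  No heavy syllable in the domain; default to the penultimate syllable (second from the end) of the domain = syllable 1.
  → primary stress on syllable 1.
Suffixed `kod.lob.di.ta:` (4 syllables):
  The final syllable (4, ta:) is extrametrical; the stress domain is syllables 1–3.
  Weights: 1 kod L, 2 lob L, 3 di L.
  No heavy syllable in the domain; default to the penultimate syllable (second from the end) of the domain = syllable 2.
  → primary stress on syllable 2.

yes: 1→2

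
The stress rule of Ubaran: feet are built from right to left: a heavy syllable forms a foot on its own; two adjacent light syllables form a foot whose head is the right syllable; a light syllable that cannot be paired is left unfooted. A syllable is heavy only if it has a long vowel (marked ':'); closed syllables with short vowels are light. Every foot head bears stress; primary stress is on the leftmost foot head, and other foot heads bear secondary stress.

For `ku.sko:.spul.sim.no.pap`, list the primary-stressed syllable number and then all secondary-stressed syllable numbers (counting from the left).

Weights: 1 ku L, 2 sko: H, 3 spul L, 4 sim L, 5 no L, 6 pap L.
Parse right to left (heavy = foot alone; LL = one foot; stranded L unfooted): ku (ˈsko:) (spul.ˈsim) (no.ˈpap).
Foot heads: 2, 4, 6.
Primary stress on the leftmost head = syllable 2.
Secondary stress on 4, 6: ku.ˈsko:.spul.ˌsim.no.ˌpap.

primary 2, secondary 4, 6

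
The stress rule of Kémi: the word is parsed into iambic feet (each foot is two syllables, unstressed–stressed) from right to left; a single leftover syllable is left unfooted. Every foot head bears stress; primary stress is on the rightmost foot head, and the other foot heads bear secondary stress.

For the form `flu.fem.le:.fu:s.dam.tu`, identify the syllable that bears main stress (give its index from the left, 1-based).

6

Parse right to left into iambic (σˈσ) feet: (flu.ˈfem) (le:.ˈfu:s) (dam.ˈtu).
Foot heads (stressed positions): 2, 4, 6.
End Rule Rightmost: primary stress on the rightmost head = syllable 6.
Primary stress: syllable 6 → flu.fem.le:.fu:s.dam.ˈtu.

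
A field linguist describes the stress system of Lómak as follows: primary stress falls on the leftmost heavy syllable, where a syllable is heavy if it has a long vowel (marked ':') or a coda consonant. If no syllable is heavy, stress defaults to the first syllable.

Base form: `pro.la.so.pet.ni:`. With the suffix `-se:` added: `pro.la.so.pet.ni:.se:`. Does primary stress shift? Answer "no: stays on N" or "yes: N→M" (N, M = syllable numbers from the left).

Base `pro.la.so.pet.ni:` (5 syllables):
  Weights: 1 pro L, 2 la L, 3 so L, 4 pet H, 5 ni: H.
  Heavy syllables in the domain: 4, 5. The leftmost is syllable 4 (pet).
  → primary stress on syllable 4.
Suffixed `pro.la.so.pet.ni:.se:` (6 syllables):
  Weights: 1 pro L, 2 la L, 3 so L, 4 pet H, 5 ni: H, 6 se: H.
  Heavy syllables in the domain: 4, 5, 6. The leftmost is syllable 4 (pet).
  → primary stress on syllable 4.

no: stays on 4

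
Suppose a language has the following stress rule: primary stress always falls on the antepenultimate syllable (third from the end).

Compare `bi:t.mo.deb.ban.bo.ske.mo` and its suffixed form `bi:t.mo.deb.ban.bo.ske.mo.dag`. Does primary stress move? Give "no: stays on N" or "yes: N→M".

yes: 5→6

Base `bi:t.mo.deb.ban.bo.ske.mo` (7 syllables):
  The word has 7 syllables; the antepenultimate syllable (third from the end) is syllable 5 (bo).
  → primary stress on syllable 5.
Suffixed `bi:t.mo.deb.ban.bo.ske.mo.dag` (8 syllables):
  The word has 8 syllables; the antepenultimate syllable (third from the end) is syllable 6 (ske).
  → primary stress on syllable 6.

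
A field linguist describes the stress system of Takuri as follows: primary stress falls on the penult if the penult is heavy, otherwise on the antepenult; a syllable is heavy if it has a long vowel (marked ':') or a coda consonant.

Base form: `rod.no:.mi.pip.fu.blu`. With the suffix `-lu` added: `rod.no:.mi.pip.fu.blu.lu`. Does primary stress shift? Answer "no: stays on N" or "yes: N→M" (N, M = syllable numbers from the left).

yes: 4→5

Base `rod.no:.mi.pip.fu.blu` (6 syllables):
  Weights: 4 pip H, 5 fu L, 6 blu L.
  The penult (syllable 5, fu) is light, so stress falls on the antepenult (syllable 4, pip).
  → primary stress on syllable 4.
Suffixed `rod.no:.mi.pip.fu.blu.lu` (7 syllables):
  Weights: 5 fu L, 6 blu L, 7 lu L.
  The penult (syllable 6, blu) is light, so stress falls on the antepenult (syllable 5, fu).
  → primary stress on syllable 5.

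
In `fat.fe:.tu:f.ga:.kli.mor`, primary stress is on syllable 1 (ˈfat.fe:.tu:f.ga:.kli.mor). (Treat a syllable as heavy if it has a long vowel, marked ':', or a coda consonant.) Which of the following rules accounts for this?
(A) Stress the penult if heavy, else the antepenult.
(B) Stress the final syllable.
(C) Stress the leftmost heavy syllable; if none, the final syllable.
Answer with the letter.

Rule A → syllable 4 (observed: 1).
Rule B → syllable 6 (observed: 1).
Rule C → syllable 1 ✓.

C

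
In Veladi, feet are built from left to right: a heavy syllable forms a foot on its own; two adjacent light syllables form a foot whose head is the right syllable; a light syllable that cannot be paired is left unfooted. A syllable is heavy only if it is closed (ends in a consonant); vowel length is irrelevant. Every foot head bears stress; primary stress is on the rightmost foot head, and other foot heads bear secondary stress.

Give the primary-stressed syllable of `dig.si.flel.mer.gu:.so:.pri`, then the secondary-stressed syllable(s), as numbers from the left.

Weights: 1 dig H, 2 si L, 3 flel H, 4 mer H, 5 gu: L, 6 so: L, 7 pri L.
Parse left to right (heavy = foot alone; LL = one foot; stranded L unfooted): (ˈdig) si (ˈflel) (ˈmer) (gu:.ˈso:) pri.
Foot heads: 1, 3, 4, 6.
Primary stress on the rightmost head = syllable 6.
Secondary stress on 1, 3, 4: ˌdig.si.ˌflel.ˌmer.gu:.ˈso:.pri.

primary 6, secondary 1, 3, 4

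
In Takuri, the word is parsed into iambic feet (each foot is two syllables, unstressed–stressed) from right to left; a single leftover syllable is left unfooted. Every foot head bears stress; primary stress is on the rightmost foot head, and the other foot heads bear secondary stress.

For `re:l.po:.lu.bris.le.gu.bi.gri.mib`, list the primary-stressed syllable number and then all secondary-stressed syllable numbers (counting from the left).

primary 9, secondary 3, 5, 7

Parse right to left into iambic (σˈσ) feet: re:l (po:.ˈlu) (bris.ˈle) (gu.ˈbi) (gri.ˈmib). Syllable 1 is left unfooted.
Foot heads (stressed positions): 3, 5, 7, 9.
End Rule Rightmost: primary stress on the rightmost head = syllable 9.
Secondary stress on 3, 5, 7: re:l.po:.ˌlu.bris.ˌle.gu.ˌbi.gri.ˈmib.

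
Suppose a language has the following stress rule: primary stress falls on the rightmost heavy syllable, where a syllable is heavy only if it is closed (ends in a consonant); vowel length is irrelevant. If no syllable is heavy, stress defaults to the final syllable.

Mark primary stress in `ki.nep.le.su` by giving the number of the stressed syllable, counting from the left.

2

Weights: 1 ki L, 2 nep H, 3 le L, 4 su L.
Heavy syllables in the domain: 2. The rightmost is syllable 2 (nep).
Primary stress: syllable 2 → ki.ˈnep.le.su.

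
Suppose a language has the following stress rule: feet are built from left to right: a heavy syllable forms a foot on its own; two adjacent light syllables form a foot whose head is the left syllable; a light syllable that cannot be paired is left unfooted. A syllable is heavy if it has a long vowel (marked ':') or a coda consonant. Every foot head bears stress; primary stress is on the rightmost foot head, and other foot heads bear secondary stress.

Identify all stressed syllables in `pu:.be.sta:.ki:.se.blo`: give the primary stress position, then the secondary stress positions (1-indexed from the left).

primary 5, secondary 1, 3, 4

Weights: 1 pu: H, 2 be L, 3 sta: H, 4 ki: H, 5 se L, 6 blo L.
Parse left to right (heavy = foot alone; LL = one foot; stranded L unfooted): (ˈpu:) be (ˈsta:) (ˈki:) (ˈse.blo).
Foot heads: 1, 3, 4, 5.
Primary stress on the rightmost head = syllable 5.
Secondary stress on 1, 3, 4: ˌpu:.be.ˌsta:.ˌki:.ˈse.blo.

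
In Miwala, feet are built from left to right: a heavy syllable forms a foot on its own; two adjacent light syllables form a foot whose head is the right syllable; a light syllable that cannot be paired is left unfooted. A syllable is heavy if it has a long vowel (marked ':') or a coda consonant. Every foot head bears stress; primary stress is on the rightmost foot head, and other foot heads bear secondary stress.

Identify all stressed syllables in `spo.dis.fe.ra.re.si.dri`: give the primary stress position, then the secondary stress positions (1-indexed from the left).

Weights: 1 spo L, 2 dis H, 3 fe L, 4 ra L, 5 re L, 6 si L, 7 dri L.
Parse left to right (heavy = foot alone; LL = one foot; stranded L unfooted): spo (ˈdis) (fe.ˈra) (re.ˈsi) dri.
Foot heads: 2, 4, 6.
Primary stress on the rightmost head = syllable 6.
Secondary stress on 2, 4: spo.ˌdis.fe.ˌra.re.ˈsi.dri.

primary 6, secondary 2, 4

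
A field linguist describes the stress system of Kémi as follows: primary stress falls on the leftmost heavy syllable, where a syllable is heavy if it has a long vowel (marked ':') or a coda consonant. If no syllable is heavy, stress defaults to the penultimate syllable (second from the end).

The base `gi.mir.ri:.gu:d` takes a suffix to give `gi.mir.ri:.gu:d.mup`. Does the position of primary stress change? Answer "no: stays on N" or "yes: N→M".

no: stays on 2

Base `gi.mir.ri:.gu:d` (4 syllables):
  Weights: 1 gi L, 2 mir H, 3 ri: H, 4 gu:d H.
  Heavy syllables in the domain: 2, 3, 4. The leftmost is syllable 2 (mir).
  → primary stress on syllable 2.
Suffixed `gi.mir.ri:.gu:d.mup` (5 syllables):
  Weights: 1 gi L, 2 mir H, 3 ri: H, 4 gu:d H, 5 mup H.
  Heavy syllables in the domain: 2, 3, 4, 5. The leftmost is syllable 2 (mir).
  → primary stress on syllable 2.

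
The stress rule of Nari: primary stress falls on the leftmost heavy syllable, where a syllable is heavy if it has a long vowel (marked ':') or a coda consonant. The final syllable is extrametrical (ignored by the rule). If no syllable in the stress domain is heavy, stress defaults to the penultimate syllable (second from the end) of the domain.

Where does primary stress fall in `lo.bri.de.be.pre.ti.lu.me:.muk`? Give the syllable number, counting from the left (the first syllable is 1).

8

The final syllable (9, muk) is extrametrical; the stress domain is syllables 1–8.
Weights: 1 lo L, 2 bri L, 3 de L, 4 be L, 5 pre L, 6 ti L, 7 lu L, 8 me: H.
Heavy syllables in the domain: 8. The leftmost is syllable 8 (me:).
Primary stress: syllable 8 → lo.bri.de.be.pre.ti.lu.ˈme:.muk.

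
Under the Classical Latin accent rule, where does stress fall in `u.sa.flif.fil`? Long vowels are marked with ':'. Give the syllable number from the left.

3

Classical Latin: stress the penult if heavy (long vowel or closed), else the antepenult.
Weights: 2 sa L, 3 flif H, 4 fil H.
The penult (syllable 3, flif) is heavy, so it takes stress.
Stress on syllable 3: u.sa.ˈflif.fil.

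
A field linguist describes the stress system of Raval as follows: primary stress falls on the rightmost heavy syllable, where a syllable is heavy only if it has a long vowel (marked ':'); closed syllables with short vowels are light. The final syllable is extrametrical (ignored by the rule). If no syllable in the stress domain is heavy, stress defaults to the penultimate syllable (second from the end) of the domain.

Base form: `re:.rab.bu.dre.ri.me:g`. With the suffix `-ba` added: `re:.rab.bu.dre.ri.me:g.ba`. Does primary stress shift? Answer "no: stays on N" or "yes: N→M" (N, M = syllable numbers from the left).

Base `re:.rab.bu.dre.ri.me:g` (6 syllables):
  The final syllable (6, me:g) is extrametrical; the stress domain is syllables 1–5.
  Weights: 1 re: H, 2 rab L, 3 bu L, 4 dre L, 5 ri L.
  Heavy syllables in the domain: 1. The rightmost is syllable 1 (re:).
  → primary stress on syllable 1.
Suffixed `re:.rab.bu.dre.ri.me:g.ba` (7 syllables):
  The final syllable (7, ba) is extrametrical; the stress domain is syllables 1–6.
  Weights: 1 re: H, 2 rab L, 3 bu L, 4 dre L, 5 ri L, 6 me:g H.
  Heavy syllables in the domain: 1, 6. The rightmost is syllable 6 (me:g).
  → primary stress on syllable 6.

yes: 1→6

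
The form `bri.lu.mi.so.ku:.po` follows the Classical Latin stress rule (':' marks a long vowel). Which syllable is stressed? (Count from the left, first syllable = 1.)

Classical Latin: stress the penult if heavy (long vowel or closed), else the antepenult.
Weights: 4 so L, 5 ku: H, 6 po L.
The penult (syllable 5, ku:) is heavy, so it takes stress.
Stress on syllable 5: bri.lu.mi.so.ˈku:.po.

5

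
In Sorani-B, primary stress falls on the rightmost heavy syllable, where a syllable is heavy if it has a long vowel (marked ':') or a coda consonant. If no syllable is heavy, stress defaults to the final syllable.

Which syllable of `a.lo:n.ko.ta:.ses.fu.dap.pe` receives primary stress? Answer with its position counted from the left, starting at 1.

Weights: 1 a L, 2 lo:n H, 3 ko L, 4 ta: H, 5 ses H, 6 fu L, 7 dap H, 8 pe L.
Heavy syllables in the domain: 2, 4, 5, 7. The rightmost is syllable 7 (dap).
Primary stress: syllable 7 → a.lo:n.ko.ta:.ses.fu.ˈdap.pe.

7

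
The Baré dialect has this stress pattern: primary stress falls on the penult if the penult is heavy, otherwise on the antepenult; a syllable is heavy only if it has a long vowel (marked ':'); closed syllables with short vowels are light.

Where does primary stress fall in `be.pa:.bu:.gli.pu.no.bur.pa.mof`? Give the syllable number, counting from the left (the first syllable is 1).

Weights: 7 bur L, 8 pa L, 9 mof L.
The penult (syllable 8, pa) is light, so stress falls on the antepenult (syllable 7, bur).
Primary stress: syllable 7 → be.pa:.bu:.gli.pu.no.ˈbur.pa.mof.

7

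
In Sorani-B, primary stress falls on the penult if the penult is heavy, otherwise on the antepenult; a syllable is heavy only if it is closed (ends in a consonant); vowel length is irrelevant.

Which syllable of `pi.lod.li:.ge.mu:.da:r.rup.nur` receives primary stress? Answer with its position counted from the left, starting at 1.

Weights: 6 da:r H, 7 rup H, 8 nur H.
The penult (syllable 7, rup) is heavy, so it takes stress.
Primary stress: syllable 7 → pi.lod.li:.ge.mu:.da:r.ˈrup.nur.

7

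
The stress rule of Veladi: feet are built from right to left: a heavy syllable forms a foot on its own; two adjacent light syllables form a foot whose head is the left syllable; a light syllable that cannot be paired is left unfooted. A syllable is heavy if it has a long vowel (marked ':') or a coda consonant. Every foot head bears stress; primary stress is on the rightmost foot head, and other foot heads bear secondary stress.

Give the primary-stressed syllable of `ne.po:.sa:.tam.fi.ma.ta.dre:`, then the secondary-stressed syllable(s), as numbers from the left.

primary 8, secondary 2, 3, 4, 6

Weights: 1 ne L, 2 po: H, 3 sa: H, 4 tam H, 5 fi L, 6 ma L, 7 ta L, 8 dre: H.
Parse right to left (heavy = foot alone; LL = one foot; stranded L unfooted): ne (ˈpo:) (ˈsa:) (ˈtam) fi (ˈma.ta) (ˈdre:).
Foot heads: 2, 3, 4, 6, 8.
Primary stress on the rightmost head = syllable 8.
Secondary stress on 2, 3, 4, 6: ne.ˌpo:.ˌsa:.ˌtam.fi.ˌma.ta.ˈdre:.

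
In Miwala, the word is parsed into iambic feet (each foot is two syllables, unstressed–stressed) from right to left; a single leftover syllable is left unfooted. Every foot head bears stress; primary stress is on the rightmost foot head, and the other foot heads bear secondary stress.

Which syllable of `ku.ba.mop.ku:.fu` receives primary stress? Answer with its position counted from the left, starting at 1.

Parse right to left into iambic (σˈσ) feet: ku (ba.ˈmop) (ku:.ˈfu). Syllable 1 is left unfooted.
Foot heads (stressed positions): 3, 5.
End Rule Rightmost: primary stress on the rightmost head = syllable 5.
Primary stress: syllable 5 → ku.ba.mop.ku:.ˈfu.

5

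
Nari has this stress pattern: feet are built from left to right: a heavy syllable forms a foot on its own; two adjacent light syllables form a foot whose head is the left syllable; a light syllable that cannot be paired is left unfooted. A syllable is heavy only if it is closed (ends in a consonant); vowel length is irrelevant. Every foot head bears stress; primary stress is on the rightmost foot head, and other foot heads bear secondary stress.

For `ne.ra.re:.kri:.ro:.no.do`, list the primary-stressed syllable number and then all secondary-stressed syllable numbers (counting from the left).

Weights: 1 ne L, 2 ra L, 3 re: L, 4 kri: L, 5 ro: L, 6 no L, 7 do L.
Parse left to right (heavy = foot alone; LL = one foot; stranded L unfooted): (ˈne.ra) (ˈre:.kri:) (ˈro:.no) do.
Foot heads: 1, 3, 5.
Primary stress on the rightmost head = syllable 5.
Secondary stress on 1, 3: ˌne.ra.ˌre:.kri:.ˈro:.no.do.

primary 5, secondary 1, 3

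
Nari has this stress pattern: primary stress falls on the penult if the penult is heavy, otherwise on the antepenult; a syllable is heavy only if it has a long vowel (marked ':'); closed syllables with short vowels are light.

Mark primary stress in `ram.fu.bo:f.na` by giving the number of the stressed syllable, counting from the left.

3

Weights: 2 fu L, 3 bo:f H, 4 na L.
The penult (syllable 3, bo:f) is heavy, so it takes stress.
Primary stress: syllable 3 → ram.fu.ˈbo:f.na.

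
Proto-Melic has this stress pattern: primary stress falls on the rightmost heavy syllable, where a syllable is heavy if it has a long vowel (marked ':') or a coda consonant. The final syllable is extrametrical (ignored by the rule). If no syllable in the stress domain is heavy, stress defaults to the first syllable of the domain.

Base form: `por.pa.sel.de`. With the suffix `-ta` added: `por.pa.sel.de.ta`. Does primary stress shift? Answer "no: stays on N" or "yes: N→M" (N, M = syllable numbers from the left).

Base `por.pa.sel.de` (4 syllables):
  The final syllable (4, de) is extrametrical; the stress domain is syllables 1–3.
  Weights: 1 por H, 2 pa L, 3 sel H.
  Heavy syllables in the domain: 1, 3. The rightmost is syllable 3 (sel).
  → primary stress on syllable 3.
Suffixed `por.pa.sel.de.ta` (5 syllables):
  The final syllable (5, ta) is extrametrical; the stress domain is syllables 1–4.
  Weights: 1 por H, 2 pa L, 3 sel H, 4 de L.
  Heavy syllables in the domain: 1, 3. The rightmost is syllable 3 (sel).
  → primary stress on syllable 3.

no: stays on 3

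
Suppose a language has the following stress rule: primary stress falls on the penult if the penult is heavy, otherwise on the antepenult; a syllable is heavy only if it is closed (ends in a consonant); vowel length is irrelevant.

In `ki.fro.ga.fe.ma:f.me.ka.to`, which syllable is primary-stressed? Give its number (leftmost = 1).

6

Weights: 6 me L, 7 ka L, 8 to L.
The penult (syllable 7, ka) is light, so stress falls on the antepenult (syllable 6, me).
Primary stress: syllable 6 → ki.fro.ga.fe.ma:f.ˈme.ka.to.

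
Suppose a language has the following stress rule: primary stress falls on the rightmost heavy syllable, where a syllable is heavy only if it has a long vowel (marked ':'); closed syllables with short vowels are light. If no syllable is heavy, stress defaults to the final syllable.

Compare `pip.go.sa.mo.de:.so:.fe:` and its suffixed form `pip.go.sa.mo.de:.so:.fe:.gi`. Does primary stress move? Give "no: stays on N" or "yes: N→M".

no: stays on 7

Base `pip.go.sa.mo.de:.so:.fe:` (7 syllables):
  Weights: 1 pip L, 2 go L, 3 sa L, 4 mo L, 5 de: H, 6 so: H, 7 fe: H.
  Heavy syllables in the domain: 5, 6, 7. The rightmost is syllable 7 (fe:).
  → primary stress on syllable 7.
Suffixed `pip.go.sa.mo.de:.so:.fe:.gi` (8 syllables):
  Weights: 1 pip L, 2 go L, 3 sa L, 4 mo L, 5 de: H, 6 so: H, 7 fe: H, 8 gi L.
  Heavy syllables in the domain: 5, 6, 7. The rightmost is syllable 7 (fe:).
  → primary stress on syllable 7.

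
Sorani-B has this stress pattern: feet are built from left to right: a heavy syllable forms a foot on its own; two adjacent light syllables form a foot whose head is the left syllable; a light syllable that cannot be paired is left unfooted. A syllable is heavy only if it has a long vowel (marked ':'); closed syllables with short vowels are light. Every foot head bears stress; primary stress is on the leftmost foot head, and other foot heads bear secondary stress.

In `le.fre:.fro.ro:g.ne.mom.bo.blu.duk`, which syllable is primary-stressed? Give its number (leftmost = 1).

Weights: 1 le L, 2 fre: H, 3 fro L, 4 ro:g H, 5 ne L, 6 mom L, 7 bo L, 8 blu L, 9 duk L.
Parse left to right (heavy = foot alone; LL = one foot; stranded L unfooted): le (ˈfre:) fro (ˈro:g) (ˈne.mom) (ˈbo.blu) duk.
Foot heads: 2, 4, 5, 7.
Primary stress on the leftmost head = syllable 2.
Primary stress: syllable 2 → le.ˈfre:.fro.ro:g.ne.mom.bo.blu.duk.

2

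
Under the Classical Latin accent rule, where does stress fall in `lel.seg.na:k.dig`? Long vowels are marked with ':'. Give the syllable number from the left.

Classical Latin: stress the penult if heavy (long vowel or closed), else the antepenult.
Weights: 2 seg H, 3 na:k H, 4 dig H.
The penult (syllable 3, na:k) is heavy, so it takes stress.
Stress on syllable 3: lel.seg.ˈna:k.dig.

3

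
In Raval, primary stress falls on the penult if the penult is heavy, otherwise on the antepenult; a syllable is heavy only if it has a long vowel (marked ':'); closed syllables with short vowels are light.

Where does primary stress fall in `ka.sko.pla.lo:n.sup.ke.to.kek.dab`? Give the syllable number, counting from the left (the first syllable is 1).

7

Weights: 7 to L, 8 kek L, 9 dab L.
The penult (syllable 8, kek) is light, so stress falls on the antepenult (syllable 7, to).
Primary stress: syllable 7 → ka.sko.pla.lo:n.sup.ke.ˈto.kek.dab.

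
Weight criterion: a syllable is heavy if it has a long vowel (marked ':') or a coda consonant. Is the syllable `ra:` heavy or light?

`ra:`: long vowel, open (no coda). Long vowel → heavy.

heavy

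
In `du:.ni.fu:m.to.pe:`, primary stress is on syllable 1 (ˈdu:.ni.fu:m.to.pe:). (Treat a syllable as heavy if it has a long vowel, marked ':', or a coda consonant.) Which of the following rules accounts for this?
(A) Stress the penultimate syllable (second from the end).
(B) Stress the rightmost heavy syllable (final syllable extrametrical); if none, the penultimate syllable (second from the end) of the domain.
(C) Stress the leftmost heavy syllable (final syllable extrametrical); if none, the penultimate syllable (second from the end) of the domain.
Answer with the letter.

Rule A → syllable 4 (observed: 1).
Rule B → syllable 3 (observed: 1).
Rule C → syllable 1 ✓.

C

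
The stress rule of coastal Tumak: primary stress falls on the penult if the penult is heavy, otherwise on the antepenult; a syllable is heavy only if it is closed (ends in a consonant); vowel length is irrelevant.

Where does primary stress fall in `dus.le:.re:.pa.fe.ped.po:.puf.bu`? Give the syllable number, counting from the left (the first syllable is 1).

8

Weights: 7 po: L, 8 puf H, 9 bu L.
The penult (syllable 8, puf) is heavy, so it takes stress.
Primary stress: syllable 8 → dus.le:.re:.pa.fe.ped.po:.ˈpuf.bu.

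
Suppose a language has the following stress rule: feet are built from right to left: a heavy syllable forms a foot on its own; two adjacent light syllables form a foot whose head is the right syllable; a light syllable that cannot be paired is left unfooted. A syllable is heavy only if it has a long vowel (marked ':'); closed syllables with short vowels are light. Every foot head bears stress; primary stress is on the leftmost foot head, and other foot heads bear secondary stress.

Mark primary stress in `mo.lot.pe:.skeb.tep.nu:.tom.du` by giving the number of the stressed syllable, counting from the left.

Weights: 1 mo L, 2 lot L, 3 pe: H, 4 skeb L, 5 tep L, 6 nu: H, 7 tom L, 8 du L.
Parse right to left (heavy = foot alone; LL = one foot; stranded L unfooted): (mo.ˈlot) (ˈpe:) (skeb.ˈtep) (ˈnu:) (tom.ˈdu).
Foot heads: 2, 3, 5, 6, 8.
Primary stress on the leftmost head = syllable 2.
Primary stress: syllable 2 → mo.ˈlot.pe:.skeb.tep.nu:.tom.du.

2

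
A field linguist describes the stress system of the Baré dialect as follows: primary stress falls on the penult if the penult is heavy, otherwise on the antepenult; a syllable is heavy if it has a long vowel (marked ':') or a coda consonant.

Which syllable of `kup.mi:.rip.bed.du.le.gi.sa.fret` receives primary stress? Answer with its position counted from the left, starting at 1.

7

Weights: 7 gi L, 8 sa L, 9 fret H.
The penult (syllable 8, sa) is light, so stress falls on the antepenult (syllable 7, gi).
Primary stress: syllable 7 → kup.mi:.rip.bed.du.le.ˈgi.sa.fret.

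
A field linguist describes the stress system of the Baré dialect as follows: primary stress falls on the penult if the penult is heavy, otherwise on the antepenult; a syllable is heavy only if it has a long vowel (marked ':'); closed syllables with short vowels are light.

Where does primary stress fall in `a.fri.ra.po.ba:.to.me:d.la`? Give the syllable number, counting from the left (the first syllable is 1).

7

Weights: 6 to L, 7 me:d H, 8 la L.
The penult (syllable 7, me:d) is heavy, so it takes stress.
Primary stress: syllable 7 → a.fri.ra.po.ba:.to.ˈme:d.la.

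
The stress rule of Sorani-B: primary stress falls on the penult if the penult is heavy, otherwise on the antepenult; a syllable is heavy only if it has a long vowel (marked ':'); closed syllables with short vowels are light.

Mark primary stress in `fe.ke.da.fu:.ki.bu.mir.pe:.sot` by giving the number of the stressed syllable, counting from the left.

8

Weights: 7 mir L, 8 pe: H, 9 sot L.
The penult (syllable 8, pe:) is heavy, so it takes stress.
Primary stress: syllable 8 → fe.ke.da.fu:.ki.bu.mir.ˈpe:.sot.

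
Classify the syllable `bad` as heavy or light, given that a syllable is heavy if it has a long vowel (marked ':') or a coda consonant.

`bad`: short vowel, closed (coda /d/). Closed → heavy.

heavy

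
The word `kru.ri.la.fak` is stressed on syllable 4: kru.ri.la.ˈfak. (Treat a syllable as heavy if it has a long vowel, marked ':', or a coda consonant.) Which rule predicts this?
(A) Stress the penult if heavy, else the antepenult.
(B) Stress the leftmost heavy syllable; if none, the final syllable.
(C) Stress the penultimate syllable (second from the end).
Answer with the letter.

Rule A → syllable 2 (observed: 4).
Rule B → syllable 4 ✓.
Rule C → syllable 3 (observed: 4).

B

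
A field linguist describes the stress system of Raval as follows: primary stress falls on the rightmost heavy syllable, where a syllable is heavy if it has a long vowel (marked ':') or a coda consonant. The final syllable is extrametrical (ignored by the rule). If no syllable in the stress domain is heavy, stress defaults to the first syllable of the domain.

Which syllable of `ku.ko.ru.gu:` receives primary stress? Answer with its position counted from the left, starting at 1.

1

The final syllable (4, gu:) is extrametrical; the stress domain is syllables 1–3.
Weights: 1 ku L, 2 ko L, 3 ru L.
No heavy syllable in the domain; default to the first syllable of the domain = syllable 1.
Primary stress: syllable 1 → ˈku.ko.ru.gu:.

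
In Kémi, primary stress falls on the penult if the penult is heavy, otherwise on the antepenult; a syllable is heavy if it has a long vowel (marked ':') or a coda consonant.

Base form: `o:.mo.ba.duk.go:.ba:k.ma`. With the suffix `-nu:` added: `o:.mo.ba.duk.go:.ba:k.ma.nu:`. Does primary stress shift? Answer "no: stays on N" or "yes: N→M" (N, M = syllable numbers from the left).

no: stays on 6

Base `o:.mo.ba.duk.go:.ba:k.ma` (7 syllables):
  Weights: 5 go: H, 6 ba:k H, 7 ma L.
  The penult (syllable 6, ba:k) is heavy, so it takes stress.
  → primary stress on syllable 6.
Suffixed `o:.mo.ba.duk.go:.ba:k.ma.nu:` (8 syllables):
  Weights: 6 ba:k H, 7 ma L, 8 nu: H.
  The penult (syllable 7, ma) is light, so stress falls on the antepenult (syllable 6, ba:k).
  → primary stress on syllable 6.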